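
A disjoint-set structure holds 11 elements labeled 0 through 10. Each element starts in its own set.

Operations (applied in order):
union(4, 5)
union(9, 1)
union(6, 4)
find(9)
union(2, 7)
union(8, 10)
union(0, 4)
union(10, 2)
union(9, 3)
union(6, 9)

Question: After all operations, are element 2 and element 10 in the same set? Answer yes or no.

Step 1: union(4, 5) -> merged; set of 4 now {4, 5}
Step 2: union(9, 1) -> merged; set of 9 now {1, 9}
Step 3: union(6, 4) -> merged; set of 6 now {4, 5, 6}
Step 4: find(9) -> no change; set of 9 is {1, 9}
Step 5: union(2, 7) -> merged; set of 2 now {2, 7}
Step 6: union(8, 10) -> merged; set of 8 now {8, 10}
Step 7: union(0, 4) -> merged; set of 0 now {0, 4, 5, 6}
Step 8: union(10, 2) -> merged; set of 10 now {2, 7, 8, 10}
Step 9: union(9, 3) -> merged; set of 9 now {1, 3, 9}
Step 10: union(6, 9) -> merged; set of 6 now {0, 1, 3, 4, 5, 6, 9}
Set of 2: {2, 7, 8, 10}; 10 is a member.

Answer: yes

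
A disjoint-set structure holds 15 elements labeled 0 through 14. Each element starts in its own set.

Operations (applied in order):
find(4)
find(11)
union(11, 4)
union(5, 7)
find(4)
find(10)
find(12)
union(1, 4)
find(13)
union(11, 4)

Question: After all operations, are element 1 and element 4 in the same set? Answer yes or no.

Step 1: find(4) -> no change; set of 4 is {4}
Step 2: find(11) -> no change; set of 11 is {11}
Step 3: union(11, 4) -> merged; set of 11 now {4, 11}
Step 4: union(5, 7) -> merged; set of 5 now {5, 7}
Step 5: find(4) -> no change; set of 4 is {4, 11}
Step 6: find(10) -> no change; set of 10 is {10}
Step 7: find(12) -> no change; set of 12 is {12}
Step 8: union(1, 4) -> merged; set of 1 now {1, 4, 11}
Step 9: find(13) -> no change; set of 13 is {13}
Step 10: union(11, 4) -> already same set; set of 11 now {1, 4, 11}
Set of 1: {1, 4, 11}; 4 is a member.

Answer: yes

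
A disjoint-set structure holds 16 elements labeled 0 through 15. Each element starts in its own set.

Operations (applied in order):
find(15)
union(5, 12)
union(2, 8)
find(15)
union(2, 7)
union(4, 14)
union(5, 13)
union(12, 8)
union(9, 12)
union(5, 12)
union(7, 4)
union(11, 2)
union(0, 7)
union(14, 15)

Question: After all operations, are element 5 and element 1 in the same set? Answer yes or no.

Answer: no

Derivation:
Step 1: find(15) -> no change; set of 15 is {15}
Step 2: union(5, 12) -> merged; set of 5 now {5, 12}
Step 3: union(2, 8) -> merged; set of 2 now {2, 8}
Step 4: find(15) -> no change; set of 15 is {15}
Step 5: union(2, 7) -> merged; set of 2 now {2, 7, 8}
Step 6: union(4, 14) -> merged; set of 4 now {4, 14}
Step 7: union(5, 13) -> merged; set of 5 now {5, 12, 13}
Step 8: union(12, 8) -> merged; set of 12 now {2, 5, 7, 8, 12, 13}
Step 9: union(9, 12) -> merged; set of 9 now {2, 5, 7, 8, 9, 12, 13}
Step 10: union(5, 12) -> already same set; set of 5 now {2, 5, 7, 8, 9, 12, 13}
Step 11: union(7, 4) -> merged; set of 7 now {2, 4, 5, 7, 8, 9, 12, 13, 14}
Step 12: union(11, 2) -> merged; set of 11 now {2, 4, 5, 7, 8, 9, 11, 12, 13, 14}
Step 13: union(0, 7) -> merged; set of 0 now {0, 2, 4, 5, 7, 8, 9, 11, 12, 13, 14}
Step 14: union(14, 15) -> merged; set of 14 now {0, 2, 4, 5, 7, 8, 9, 11, 12, 13, 14, 15}
Set of 5: {0, 2, 4, 5, 7, 8, 9, 11, 12, 13, 14, 15}; 1 is not a member.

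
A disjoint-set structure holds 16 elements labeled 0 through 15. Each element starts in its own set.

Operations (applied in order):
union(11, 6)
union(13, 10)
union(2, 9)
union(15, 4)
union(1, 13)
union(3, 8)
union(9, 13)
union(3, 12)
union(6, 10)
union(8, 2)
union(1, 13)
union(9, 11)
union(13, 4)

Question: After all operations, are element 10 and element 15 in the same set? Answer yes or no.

Answer: yes

Derivation:
Step 1: union(11, 6) -> merged; set of 11 now {6, 11}
Step 2: union(13, 10) -> merged; set of 13 now {10, 13}
Step 3: union(2, 9) -> merged; set of 2 now {2, 9}
Step 4: union(15, 4) -> merged; set of 15 now {4, 15}
Step 5: union(1, 13) -> merged; set of 1 now {1, 10, 13}
Step 6: union(3, 8) -> merged; set of 3 now {3, 8}
Step 7: union(9, 13) -> merged; set of 9 now {1, 2, 9, 10, 13}
Step 8: union(3, 12) -> merged; set of 3 now {3, 8, 12}
Step 9: union(6, 10) -> merged; set of 6 now {1, 2, 6, 9, 10, 11, 13}
Step 10: union(8, 2) -> merged; set of 8 now {1, 2, 3, 6, 8, 9, 10, 11, 12, 13}
Step 11: union(1, 13) -> already same set; set of 1 now {1, 2, 3, 6, 8, 9, 10, 11, 12, 13}
Step 12: union(9, 11) -> already same set; set of 9 now {1, 2, 3, 6, 8, 9, 10, 11, 12, 13}
Step 13: union(13, 4) -> merged; set of 13 now {1, 2, 3, 4, 6, 8, 9, 10, 11, 12, 13, 15}
Set of 10: {1, 2, 3, 4, 6, 8, 9, 10, 11, 12, 13, 15}; 15 is a member.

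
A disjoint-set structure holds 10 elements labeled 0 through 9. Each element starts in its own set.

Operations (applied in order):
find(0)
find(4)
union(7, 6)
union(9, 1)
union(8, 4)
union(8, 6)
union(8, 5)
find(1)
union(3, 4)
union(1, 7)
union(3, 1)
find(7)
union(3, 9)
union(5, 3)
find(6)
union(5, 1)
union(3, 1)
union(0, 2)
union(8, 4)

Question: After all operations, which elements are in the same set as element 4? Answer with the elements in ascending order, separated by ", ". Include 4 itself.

Step 1: find(0) -> no change; set of 0 is {0}
Step 2: find(4) -> no change; set of 4 is {4}
Step 3: union(7, 6) -> merged; set of 7 now {6, 7}
Step 4: union(9, 1) -> merged; set of 9 now {1, 9}
Step 5: union(8, 4) -> merged; set of 8 now {4, 8}
Step 6: union(8, 6) -> merged; set of 8 now {4, 6, 7, 8}
Step 7: union(8, 5) -> merged; set of 8 now {4, 5, 6, 7, 8}
Step 8: find(1) -> no change; set of 1 is {1, 9}
Step 9: union(3, 4) -> merged; set of 3 now {3, 4, 5, 6, 7, 8}
Step 10: union(1, 7) -> merged; set of 1 now {1, 3, 4, 5, 6, 7, 8, 9}
Step 11: union(3, 1) -> already same set; set of 3 now {1, 3, 4, 5, 6, 7, 8, 9}
Step 12: find(7) -> no change; set of 7 is {1, 3, 4, 5, 6, 7, 8, 9}
Step 13: union(3, 9) -> already same set; set of 3 now {1, 3, 4, 5, 6, 7, 8, 9}
Step 14: union(5, 3) -> already same set; set of 5 now {1, 3, 4, 5, 6, 7, 8, 9}
Step 15: find(6) -> no change; set of 6 is {1, 3, 4, 5, 6, 7, 8, 9}
Step 16: union(5, 1) -> already same set; set of 5 now {1, 3, 4, 5, 6, 7, 8, 9}
Step 17: union(3, 1) -> already same set; set of 3 now {1, 3, 4, 5, 6, 7, 8, 9}
Step 18: union(0, 2) -> merged; set of 0 now {0, 2}
Step 19: union(8, 4) -> already same set; set of 8 now {1, 3, 4, 5, 6, 7, 8, 9}
Component of 4: {1, 3, 4, 5, 6, 7, 8, 9}

Answer: 1, 3, 4, 5, 6, 7, 8, 9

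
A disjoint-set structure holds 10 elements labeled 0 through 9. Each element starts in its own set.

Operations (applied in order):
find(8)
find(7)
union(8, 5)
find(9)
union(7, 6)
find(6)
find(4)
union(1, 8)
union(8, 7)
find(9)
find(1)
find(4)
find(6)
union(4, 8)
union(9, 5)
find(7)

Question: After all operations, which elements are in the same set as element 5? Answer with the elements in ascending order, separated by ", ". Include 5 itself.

Answer: 1, 4, 5, 6, 7, 8, 9

Derivation:
Step 1: find(8) -> no change; set of 8 is {8}
Step 2: find(7) -> no change; set of 7 is {7}
Step 3: union(8, 5) -> merged; set of 8 now {5, 8}
Step 4: find(9) -> no change; set of 9 is {9}
Step 5: union(7, 6) -> merged; set of 7 now {6, 7}
Step 6: find(6) -> no change; set of 6 is {6, 7}
Step 7: find(4) -> no change; set of 4 is {4}
Step 8: union(1, 8) -> merged; set of 1 now {1, 5, 8}
Step 9: union(8, 7) -> merged; set of 8 now {1, 5, 6, 7, 8}
Step 10: find(9) -> no change; set of 9 is {9}
Step 11: find(1) -> no change; set of 1 is {1, 5, 6, 7, 8}
Step 12: find(4) -> no change; set of 4 is {4}
Step 13: find(6) -> no change; set of 6 is {1, 5, 6, 7, 8}
Step 14: union(4, 8) -> merged; set of 4 now {1, 4, 5, 6, 7, 8}
Step 15: union(9, 5) -> merged; set of 9 now {1, 4, 5, 6, 7, 8, 9}
Step 16: find(7) -> no change; set of 7 is {1, 4, 5, 6, 7, 8, 9}
Component of 5: {1, 4, 5, 6, 7, 8, 9}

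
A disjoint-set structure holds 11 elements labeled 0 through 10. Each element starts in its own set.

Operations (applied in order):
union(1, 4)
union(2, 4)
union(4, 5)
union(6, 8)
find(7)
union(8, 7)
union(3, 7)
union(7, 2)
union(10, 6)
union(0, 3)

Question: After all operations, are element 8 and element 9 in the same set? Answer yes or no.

Step 1: union(1, 4) -> merged; set of 1 now {1, 4}
Step 2: union(2, 4) -> merged; set of 2 now {1, 2, 4}
Step 3: union(4, 5) -> merged; set of 4 now {1, 2, 4, 5}
Step 4: union(6, 8) -> merged; set of 6 now {6, 8}
Step 5: find(7) -> no change; set of 7 is {7}
Step 6: union(8, 7) -> merged; set of 8 now {6, 7, 8}
Step 7: union(3, 7) -> merged; set of 3 now {3, 6, 7, 8}
Step 8: union(7, 2) -> merged; set of 7 now {1, 2, 3, 4, 5, 6, 7, 8}
Step 9: union(10, 6) -> merged; set of 10 now {1, 2, 3, 4, 5, 6, 7, 8, 10}
Step 10: union(0, 3) -> merged; set of 0 now {0, 1, 2, 3, 4, 5, 6, 7, 8, 10}
Set of 8: {0, 1, 2, 3, 4, 5, 6, 7, 8, 10}; 9 is not a member.

Answer: no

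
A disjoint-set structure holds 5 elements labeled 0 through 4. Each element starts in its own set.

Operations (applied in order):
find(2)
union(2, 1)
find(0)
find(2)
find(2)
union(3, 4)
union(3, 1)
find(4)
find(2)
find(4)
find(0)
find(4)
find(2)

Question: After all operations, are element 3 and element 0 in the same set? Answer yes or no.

Answer: no

Derivation:
Step 1: find(2) -> no change; set of 2 is {2}
Step 2: union(2, 1) -> merged; set of 2 now {1, 2}
Step 3: find(0) -> no change; set of 0 is {0}
Step 4: find(2) -> no change; set of 2 is {1, 2}
Step 5: find(2) -> no change; set of 2 is {1, 2}
Step 6: union(3, 4) -> merged; set of 3 now {3, 4}
Step 7: union(3, 1) -> merged; set of 3 now {1, 2, 3, 4}
Step 8: find(4) -> no change; set of 4 is {1, 2, 3, 4}
Step 9: find(2) -> no change; set of 2 is {1, 2, 3, 4}
Step 10: find(4) -> no change; set of 4 is {1, 2, 3, 4}
Step 11: find(0) -> no change; set of 0 is {0}
Step 12: find(4) -> no change; set of 4 is {1, 2, 3, 4}
Step 13: find(2) -> no change; set of 2 is {1, 2, 3, 4}
Set of 3: {1, 2, 3, 4}; 0 is not a member.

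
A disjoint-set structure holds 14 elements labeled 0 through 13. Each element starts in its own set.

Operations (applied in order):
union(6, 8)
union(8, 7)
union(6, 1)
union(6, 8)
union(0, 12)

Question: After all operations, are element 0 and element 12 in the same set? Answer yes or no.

Step 1: union(6, 8) -> merged; set of 6 now {6, 8}
Step 2: union(8, 7) -> merged; set of 8 now {6, 7, 8}
Step 3: union(6, 1) -> merged; set of 6 now {1, 6, 7, 8}
Step 4: union(6, 8) -> already same set; set of 6 now {1, 6, 7, 8}
Step 5: union(0, 12) -> merged; set of 0 now {0, 12}
Set of 0: {0, 12}; 12 is a member.

Answer: yes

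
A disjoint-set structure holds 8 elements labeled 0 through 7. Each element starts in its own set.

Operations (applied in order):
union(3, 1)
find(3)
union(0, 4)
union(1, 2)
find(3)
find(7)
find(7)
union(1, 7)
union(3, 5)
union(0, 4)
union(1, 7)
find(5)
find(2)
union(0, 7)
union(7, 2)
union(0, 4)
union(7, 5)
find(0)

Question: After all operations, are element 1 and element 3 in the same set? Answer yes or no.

Step 1: union(3, 1) -> merged; set of 3 now {1, 3}
Step 2: find(3) -> no change; set of 3 is {1, 3}
Step 3: union(0, 4) -> merged; set of 0 now {0, 4}
Step 4: union(1, 2) -> merged; set of 1 now {1, 2, 3}
Step 5: find(3) -> no change; set of 3 is {1, 2, 3}
Step 6: find(7) -> no change; set of 7 is {7}
Step 7: find(7) -> no change; set of 7 is {7}
Step 8: union(1, 7) -> merged; set of 1 now {1, 2, 3, 7}
Step 9: union(3, 5) -> merged; set of 3 now {1, 2, 3, 5, 7}
Step 10: union(0, 4) -> already same set; set of 0 now {0, 4}
Step 11: union(1, 7) -> already same set; set of 1 now {1, 2, 3, 5, 7}
Step 12: find(5) -> no change; set of 5 is {1, 2, 3, 5, 7}
Step 13: find(2) -> no change; set of 2 is {1, 2, 3, 5, 7}
Step 14: union(0, 7) -> merged; set of 0 now {0, 1, 2, 3, 4, 5, 7}
Step 15: union(7, 2) -> already same set; set of 7 now {0, 1, 2, 3, 4, 5, 7}
Step 16: union(0, 4) -> already same set; set of 0 now {0, 1, 2, 3, 4, 5, 7}
Step 17: union(7, 5) -> already same set; set of 7 now {0, 1, 2, 3, 4, 5, 7}
Step 18: find(0) -> no change; set of 0 is {0, 1, 2, 3, 4, 5, 7}
Set of 1: {0, 1, 2, 3, 4, 5, 7}; 3 is a member.

Answer: yes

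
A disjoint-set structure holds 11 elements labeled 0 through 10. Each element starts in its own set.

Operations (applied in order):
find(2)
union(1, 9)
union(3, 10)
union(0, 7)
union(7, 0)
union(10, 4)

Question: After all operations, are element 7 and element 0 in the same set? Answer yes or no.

Step 1: find(2) -> no change; set of 2 is {2}
Step 2: union(1, 9) -> merged; set of 1 now {1, 9}
Step 3: union(3, 10) -> merged; set of 3 now {3, 10}
Step 4: union(0, 7) -> merged; set of 0 now {0, 7}
Step 5: union(7, 0) -> already same set; set of 7 now {0, 7}
Step 6: union(10, 4) -> merged; set of 10 now {3, 4, 10}
Set of 7: {0, 7}; 0 is a member.

Answer: yes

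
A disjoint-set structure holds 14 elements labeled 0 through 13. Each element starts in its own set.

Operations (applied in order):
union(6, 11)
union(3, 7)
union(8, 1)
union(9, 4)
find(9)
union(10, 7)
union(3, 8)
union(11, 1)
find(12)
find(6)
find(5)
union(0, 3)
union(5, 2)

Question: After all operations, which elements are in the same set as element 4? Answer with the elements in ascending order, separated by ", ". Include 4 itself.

Step 1: union(6, 11) -> merged; set of 6 now {6, 11}
Step 2: union(3, 7) -> merged; set of 3 now {3, 7}
Step 3: union(8, 1) -> merged; set of 8 now {1, 8}
Step 4: union(9, 4) -> merged; set of 9 now {4, 9}
Step 5: find(9) -> no change; set of 9 is {4, 9}
Step 6: union(10, 7) -> merged; set of 10 now {3, 7, 10}
Step 7: union(3, 8) -> merged; set of 3 now {1, 3, 7, 8, 10}
Step 8: union(11, 1) -> merged; set of 11 now {1, 3, 6, 7, 8, 10, 11}
Step 9: find(12) -> no change; set of 12 is {12}
Step 10: find(6) -> no change; set of 6 is {1, 3, 6, 7, 8, 10, 11}
Step 11: find(5) -> no change; set of 5 is {5}
Step 12: union(0, 3) -> merged; set of 0 now {0, 1, 3, 6, 7, 8, 10, 11}
Step 13: union(5, 2) -> merged; set of 5 now {2, 5}
Component of 4: {4, 9}

Answer: 4, 9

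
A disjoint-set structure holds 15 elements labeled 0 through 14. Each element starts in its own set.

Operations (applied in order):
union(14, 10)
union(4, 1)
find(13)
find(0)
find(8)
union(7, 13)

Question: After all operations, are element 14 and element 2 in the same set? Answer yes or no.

Step 1: union(14, 10) -> merged; set of 14 now {10, 14}
Step 2: union(4, 1) -> merged; set of 4 now {1, 4}
Step 3: find(13) -> no change; set of 13 is {13}
Step 4: find(0) -> no change; set of 0 is {0}
Step 5: find(8) -> no change; set of 8 is {8}
Step 6: union(7, 13) -> merged; set of 7 now {7, 13}
Set of 14: {10, 14}; 2 is not a member.

Answer: no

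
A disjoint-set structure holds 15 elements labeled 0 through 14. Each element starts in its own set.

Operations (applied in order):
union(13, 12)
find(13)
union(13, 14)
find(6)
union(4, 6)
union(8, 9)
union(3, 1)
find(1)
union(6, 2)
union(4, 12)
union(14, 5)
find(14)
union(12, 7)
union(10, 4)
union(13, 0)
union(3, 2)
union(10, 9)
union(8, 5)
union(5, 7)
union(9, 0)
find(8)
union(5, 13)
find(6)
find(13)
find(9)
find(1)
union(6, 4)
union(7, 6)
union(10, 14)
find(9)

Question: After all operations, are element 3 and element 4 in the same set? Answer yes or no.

Step 1: union(13, 12) -> merged; set of 13 now {12, 13}
Step 2: find(13) -> no change; set of 13 is {12, 13}
Step 3: union(13, 14) -> merged; set of 13 now {12, 13, 14}
Step 4: find(6) -> no change; set of 6 is {6}
Step 5: union(4, 6) -> merged; set of 4 now {4, 6}
Step 6: union(8, 9) -> merged; set of 8 now {8, 9}
Step 7: union(3, 1) -> merged; set of 3 now {1, 3}
Step 8: find(1) -> no change; set of 1 is {1, 3}
Step 9: union(6, 2) -> merged; set of 6 now {2, 4, 6}
Step 10: union(4, 12) -> merged; set of 4 now {2, 4, 6, 12, 13, 14}
Step 11: union(14, 5) -> merged; set of 14 now {2, 4, 5, 6, 12, 13, 14}
Step 12: find(14) -> no change; set of 14 is {2, 4, 5, 6, 12, 13, 14}
Step 13: union(12, 7) -> merged; set of 12 now {2, 4, 5, 6, 7, 12, 13, 14}
Step 14: union(10, 4) -> merged; set of 10 now {2, 4, 5, 6, 7, 10, 12, 13, 14}
Step 15: union(13, 0) -> merged; set of 13 now {0, 2, 4, 5, 6, 7, 10, 12, 13, 14}
Step 16: union(3, 2) -> merged; set of 3 now {0, 1, 2, 3, 4, 5, 6, 7, 10, 12, 13, 14}
Step 17: union(10, 9) -> merged; set of 10 now {0, 1, 2, 3, 4, 5, 6, 7, 8, 9, 10, 12, 13, 14}
Step 18: union(8, 5) -> already same set; set of 8 now {0, 1, 2, 3, 4, 5, 6, 7, 8, 9, 10, 12, 13, 14}
Step 19: union(5, 7) -> already same set; set of 5 now {0, 1, 2, 3, 4, 5, 6, 7, 8, 9, 10, 12, 13, 14}
Step 20: union(9, 0) -> already same set; set of 9 now {0, 1, 2, 3, 4, 5, 6, 7, 8, 9, 10, 12, 13, 14}
Step 21: find(8) -> no change; set of 8 is {0, 1, 2, 3, 4, 5, 6, 7, 8, 9, 10, 12, 13, 14}
Step 22: union(5, 13) -> already same set; set of 5 now {0, 1, 2, 3, 4, 5, 6, 7, 8, 9, 10, 12, 13, 14}
Step 23: find(6) -> no change; set of 6 is {0, 1, 2, 3, 4, 5, 6, 7, 8, 9, 10, 12, 13, 14}
Step 24: find(13) -> no change; set of 13 is {0, 1, 2, 3, 4, 5, 6, 7, 8, 9, 10, 12, 13, 14}
Step 25: find(9) -> no change; set of 9 is {0, 1, 2, 3, 4, 5, 6, 7, 8, 9, 10, 12, 13, 14}
Step 26: find(1) -> no change; set of 1 is {0, 1, 2, 3, 4, 5, 6, 7, 8, 9, 10, 12, 13, 14}
Step 27: union(6, 4) -> already same set; set of 6 now {0, 1, 2, 3, 4, 5, 6, 7, 8, 9, 10, 12, 13, 14}
Step 28: union(7, 6) -> already same set; set of 7 now {0, 1, 2, 3, 4, 5, 6, 7, 8, 9, 10, 12, 13, 14}
Step 29: union(10, 14) -> already same set; set of 10 now {0, 1, 2, 3, 4, 5, 6, 7, 8, 9, 10, 12, 13, 14}
Step 30: find(9) -> no change; set of 9 is {0, 1, 2, 3, 4, 5, 6, 7, 8, 9, 10, 12, 13, 14}
Set of 3: {0, 1, 2, 3, 4, 5, 6, 7, 8, 9, 10, 12, 13, 14}; 4 is a member.

Answer: yes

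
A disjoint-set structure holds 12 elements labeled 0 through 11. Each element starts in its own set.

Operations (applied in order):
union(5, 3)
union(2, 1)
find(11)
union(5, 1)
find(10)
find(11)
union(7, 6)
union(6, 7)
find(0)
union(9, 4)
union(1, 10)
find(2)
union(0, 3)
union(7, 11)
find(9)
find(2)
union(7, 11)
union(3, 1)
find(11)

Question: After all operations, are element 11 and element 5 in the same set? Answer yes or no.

Step 1: union(5, 3) -> merged; set of 5 now {3, 5}
Step 2: union(2, 1) -> merged; set of 2 now {1, 2}
Step 3: find(11) -> no change; set of 11 is {11}
Step 4: union(5, 1) -> merged; set of 5 now {1, 2, 3, 5}
Step 5: find(10) -> no change; set of 10 is {10}
Step 6: find(11) -> no change; set of 11 is {11}
Step 7: union(7, 6) -> merged; set of 7 now {6, 7}
Step 8: union(6, 7) -> already same set; set of 6 now {6, 7}
Step 9: find(0) -> no change; set of 0 is {0}
Step 10: union(9, 4) -> merged; set of 9 now {4, 9}
Step 11: union(1, 10) -> merged; set of 1 now {1, 2, 3, 5, 10}
Step 12: find(2) -> no change; set of 2 is {1, 2, 3, 5, 10}
Step 13: union(0, 3) -> merged; set of 0 now {0, 1, 2, 3, 5, 10}
Step 14: union(7, 11) -> merged; set of 7 now {6, 7, 11}
Step 15: find(9) -> no change; set of 9 is {4, 9}
Step 16: find(2) -> no change; set of 2 is {0, 1, 2, 3, 5, 10}
Step 17: union(7, 11) -> already same set; set of 7 now {6, 7, 11}
Step 18: union(3, 1) -> already same set; set of 3 now {0, 1, 2, 3, 5, 10}
Step 19: find(11) -> no change; set of 11 is {6, 7, 11}
Set of 11: {6, 7, 11}; 5 is not a member.

Answer: no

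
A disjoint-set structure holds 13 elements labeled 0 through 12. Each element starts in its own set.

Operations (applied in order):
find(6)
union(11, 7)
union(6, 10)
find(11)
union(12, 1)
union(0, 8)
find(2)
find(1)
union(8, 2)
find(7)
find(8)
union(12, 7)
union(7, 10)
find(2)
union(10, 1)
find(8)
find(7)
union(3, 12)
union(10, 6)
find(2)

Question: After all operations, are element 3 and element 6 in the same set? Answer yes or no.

Step 1: find(6) -> no change; set of 6 is {6}
Step 2: union(11, 7) -> merged; set of 11 now {7, 11}
Step 3: union(6, 10) -> merged; set of 6 now {6, 10}
Step 4: find(11) -> no change; set of 11 is {7, 11}
Step 5: union(12, 1) -> merged; set of 12 now {1, 12}
Step 6: union(0, 8) -> merged; set of 0 now {0, 8}
Step 7: find(2) -> no change; set of 2 is {2}
Step 8: find(1) -> no change; set of 1 is {1, 12}
Step 9: union(8, 2) -> merged; set of 8 now {0, 2, 8}
Step 10: find(7) -> no change; set of 7 is {7, 11}
Step 11: find(8) -> no change; set of 8 is {0, 2, 8}
Step 12: union(12, 7) -> merged; set of 12 now {1, 7, 11, 12}
Step 13: union(7, 10) -> merged; set of 7 now {1, 6, 7, 10, 11, 12}
Step 14: find(2) -> no change; set of 2 is {0, 2, 8}
Step 15: union(10, 1) -> already same set; set of 10 now {1, 6, 7, 10, 11, 12}
Step 16: find(8) -> no change; set of 8 is {0, 2, 8}
Step 17: find(7) -> no change; set of 7 is {1, 6, 7, 10, 11, 12}
Step 18: union(3, 12) -> merged; set of 3 now {1, 3, 6, 7, 10, 11, 12}
Step 19: union(10, 6) -> already same set; set of 10 now {1, 3, 6, 7, 10, 11, 12}
Step 20: find(2) -> no change; set of 2 is {0, 2, 8}
Set of 3: {1, 3, 6, 7, 10, 11, 12}; 6 is a member.

Answer: yes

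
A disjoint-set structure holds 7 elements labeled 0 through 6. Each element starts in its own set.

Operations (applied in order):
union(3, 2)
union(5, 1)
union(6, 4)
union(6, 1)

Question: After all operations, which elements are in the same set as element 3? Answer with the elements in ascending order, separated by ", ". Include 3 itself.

Answer: 2, 3

Derivation:
Step 1: union(3, 2) -> merged; set of 3 now {2, 3}
Step 2: union(5, 1) -> merged; set of 5 now {1, 5}
Step 3: union(6, 4) -> merged; set of 6 now {4, 6}
Step 4: union(6, 1) -> merged; set of 6 now {1, 4, 5, 6}
Component of 3: {2, 3}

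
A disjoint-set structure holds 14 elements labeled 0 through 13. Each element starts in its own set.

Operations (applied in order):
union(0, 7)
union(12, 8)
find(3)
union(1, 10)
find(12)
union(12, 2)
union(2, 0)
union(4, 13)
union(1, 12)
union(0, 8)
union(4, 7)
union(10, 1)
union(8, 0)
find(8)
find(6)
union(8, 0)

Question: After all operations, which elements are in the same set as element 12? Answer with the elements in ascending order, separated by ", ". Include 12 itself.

Step 1: union(0, 7) -> merged; set of 0 now {0, 7}
Step 2: union(12, 8) -> merged; set of 12 now {8, 12}
Step 3: find(3) -> no change; set of 3 is {3}
Step 4: union(1, 10) -> merged; set of 1 now {1, 10}
Step 5: find(12) -> no change; set of 12 is {8, 12}
Step 6: union(12, 2) -> merged; set of 12 now {2, 8, 12}
Step 7: union(2, 0) -> merged; set of 2 now {0, 2, 7, 8, 12}
Step 8: union(4, 13) -> merged; set of 4 now {4, 13}
Step 9: union(1, 12) -> merged; set of 1 now {0, 1, 2, 7, 8, 10, 12}
Step 10: union(0, 8) -> already same set; set of 0 now {0, 1, 2, 7, 8, 10, 12}
Step 11: union(4, 7) -> merged; set of 4 now {0, 1, 2, 4, 7, 8, 10, 12, 13}
Step 12: union(10, 1) -> already same set; set of 10 now {0, 1, 2, 4, 7, 8, 10, 12, 13}
Step 13: union(8, 0) -> already same set; set of 8 now {0, 1, 2, 4, 7, 8, 10, 12, 13}
Step 14: find(8) -> no change; set of 8 is {0, 1, 2, 4, 7, 8, 10, 12, 13}
Step 15: find(6) -> no change; set of 6 is {6}
Step 16: union(8, 0) -> already same set; set of 8 now {0, 1, 2, 4, 7, 8, 10, 12, 13}
Component of 12: {0, 1, 2, 4, 7, 8, 10, 12, 13}

Answer: 0, 1, 2, 4, 7, 8, 10, 12, 13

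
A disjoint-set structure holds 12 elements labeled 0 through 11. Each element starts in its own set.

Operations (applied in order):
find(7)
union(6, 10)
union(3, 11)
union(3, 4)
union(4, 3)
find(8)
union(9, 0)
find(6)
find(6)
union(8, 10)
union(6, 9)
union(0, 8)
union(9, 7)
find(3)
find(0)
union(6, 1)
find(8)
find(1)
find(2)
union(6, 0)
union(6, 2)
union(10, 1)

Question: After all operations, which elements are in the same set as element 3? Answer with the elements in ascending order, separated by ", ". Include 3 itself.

Step 1: find(7) -> no change; set of 7 is {7}
Step 2: union(6, 10) -> merged; set of 6 now {6, 10}
Step 3: union(3, 11) -> merged; set of 3 now {3, 11}
Step 4: union(3, 4) -> merged; set of 3 now {3, 4, 11}
Step 5: union(4, 3) -> already same set; set of 4 now {3, 4, 11}
Step 6: find(8) -> no change; set of 8 is {8}
Step 7: union(9, 0) -> merged; set of 9 now {0, 9}
Step 8: find(6) -> no change; set of 6 is {6, 10}
Step 9: find(6) -> no change; set of 6 is {6, 10}
Step 10: union(8, 10) -> merged; set of 8 now {6, 8, 10}
Step 11: union(6, 9) -> merged; set of 6 now {0, 6, 8, 9, 10}
Step 12: union(0, 8) -> already same set; set of 0 now {0, 6, 8, 9, 10}
Step 13: union(9, 7) -> merged; set of 9 now {0, 6, 7, 8, 9, 10}
Step 14: find(3) -> no change; set of 3 is {3, 4, 11}
Step 15: find(0) -> no change; set of 0 is {0, 6, 7, 8, 9, 10}
Step 16: union(6, 1) -> merged; set of 6 now {0, 1, 6, 7, 8, 9, 10}
Step 17: find(8) -> no change; set of 8 is {0, 1, 6, 7, 8, 9, 10}
Step 18: find(1) -> no change; set of 1 is {0, 1, 6, 7, 8, 9, 10}
Step 19: find(2) -> no change; set of 2 is {2}
Step 20: union(6, 0) -> already same set; set of 6 now {0, 1, 6, 7, 8, 9, 10}
Step 21: union(6, 2) -> merged; set of 6 now {0, 1, 2, 6, 7, 8, 9, 10}
Step 22: union(10, 1) -> already same set; set of 10 now {0, 1, 2, 6, 7, 8, 9, 10}
Component of 3: {3, 4, 11}

Answer: 3, 4, 11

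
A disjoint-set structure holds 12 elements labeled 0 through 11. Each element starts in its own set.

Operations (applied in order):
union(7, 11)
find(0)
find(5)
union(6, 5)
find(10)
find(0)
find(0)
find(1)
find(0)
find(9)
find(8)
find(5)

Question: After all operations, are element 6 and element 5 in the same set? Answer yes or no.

Answer: yes

Derivation:
Step 1: union(7, 11) -> merged; set of 7 now {7, 11}
Step 2: find(0) -> no change; set of 0 is {0}
Step 3: find(5) -> no change; set of 5 is {5}
Step 4: union(6, 5) -> merged; set of 6 now {5, 6}
Step 5: find(10) -> no change; set of 10 is {10}
Step 6: find(0) -> no change; set of 0 is {0}
Step 7: find(0) -> no change; set of 0 is {0}
Step 8: find(1) -> no change; set of 1 is {1}
Step 9: find(0) -> no change; set of 0 is {0}
Step 10: find(9) -> no change; set of 9 is {9}
Step 11: find(8) -> no change; set of 8 is {8}
Step 12: find(5) -> no change; set of 5 is {5, 6}
Set of 6: {5, 6}; 5 is a member.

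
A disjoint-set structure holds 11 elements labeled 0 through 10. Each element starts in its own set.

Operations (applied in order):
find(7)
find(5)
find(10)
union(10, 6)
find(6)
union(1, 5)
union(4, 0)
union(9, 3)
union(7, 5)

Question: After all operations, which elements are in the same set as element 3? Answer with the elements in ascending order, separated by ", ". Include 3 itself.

Answer: 3, 9

Derivation:
Step 1: find(7) -> no change; set of 7 is {7}
Step 2: find(5) -> no change; set of 5 is {5}
Step 3: find(10) -> no change; set of 10 is {10}
Step 4: union(10, 6) -> merged; set of 10 now {6, 10}
Step 5: find(6) -> no change; set of 6 is {6, 10}
Step 6: union(1, 5) -> merged; set of 1 now {1, 5}
Step 7: union(4, 0) -> merged; set of 4 now {0, 4}
Step 8: union(9, 3) -> merged; set of 9 now {3, 9}
Step 9: union(7, 5) -> merged; set of 7 now {1, 5, 7}
Component of 3: {3, 9}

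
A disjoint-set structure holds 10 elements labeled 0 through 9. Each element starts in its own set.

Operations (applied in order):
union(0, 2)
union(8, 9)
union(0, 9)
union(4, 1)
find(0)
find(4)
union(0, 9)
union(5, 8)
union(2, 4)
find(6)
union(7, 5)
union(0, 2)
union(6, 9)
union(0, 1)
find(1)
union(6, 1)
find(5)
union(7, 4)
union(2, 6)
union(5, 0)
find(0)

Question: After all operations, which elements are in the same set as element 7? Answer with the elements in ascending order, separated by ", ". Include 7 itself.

Step 1: union(0, 2) -> merged; set of 0 now {0, 2}
Step 2: union(8, 9) -> merged; set of 8 now {8, 9}
Step 3: union(0, 9) -> merged; set of 0 now {0, 2, 8, 9}
Step 4: union(4, 1) -> merged; set of 4 now {1, 4}
Step 5: find(0) -> no change; set of 0 is {0, 2, 8, 9}
Step 6: find(4) -> no change; set of 4 is {1, 4}
Step 7: union(0, 9) -> already same set; set of 0 now {0, 2, 8, 9}
Step 8: union(5, 8) -> merged; set of 5 now {0, 2, 5, 8, 9}
Step 9: union(2, 4) -> merged; set of 2 now {0, 1, 2, 4, 5, 8, 9}
Step 10: find(6) -> no change; set of 6 is {6}
Step 11: union(7, 5) -> merged; set of 7 now {0, 1, 2, 4, 5, 7, 8, 9}
Step 12: union(0, 2) -> already same set; set of 0 now {0, 1, 2, 4, 5, 7, 8, 9}
Step 13: union(6, 9) -> merged; set of 6 now {0, 1, 2, 4, 5, 6, 7, 8, 9}
Step 14: union(0, 1) -> already same set; set of 0 now {0, 1, 2, 4, 5, 6, 7, 8, 9}
Step 15: find(1) -> no change; set of 1 is {0, 1, 2, 4, 5, 6, 7, 8, 9}
Step 16: union(6, 1) -> already same set; set of 6 now {0, 1, 2, 4, 5, 6, 7, 8, 9}
Step 17: find(5) -> no change; set of 5 is {0, 1, 2, 4, 5, 6, 7, 8, 9}
Step 18: union(7, 4) -> already same set; set of 7 now {0, 1, 2, 4, 5, 6, 7, 8, 9}
Step 19: union(2, 6) -> already same set; set of 2 now {0, 1, 2, 4, 5, 6, 7, 8, 9}
Step 20: union(5, 0) -> already same set; set of 5 now {0, 1, 2, 4, 5, 6, 7, 8, 9}
Step 21: find(0) -> no change; set of 0 is {0, 1, 2, 4, 5, 6, 7, 8, 9}
Component of 7: {0, 1, 2, 4, 5, 6, 7, 8, 9}

Answer: 0, 1, 2, 4, 5, 6, 7, 8, 9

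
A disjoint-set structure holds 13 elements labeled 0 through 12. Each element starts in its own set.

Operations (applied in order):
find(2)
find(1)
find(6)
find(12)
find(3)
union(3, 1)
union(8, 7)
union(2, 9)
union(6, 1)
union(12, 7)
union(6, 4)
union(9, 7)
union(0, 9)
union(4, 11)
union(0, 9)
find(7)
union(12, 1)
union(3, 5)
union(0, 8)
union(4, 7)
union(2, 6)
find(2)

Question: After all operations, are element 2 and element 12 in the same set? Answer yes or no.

Answer: yes

Derivation:
Step 1: find(2) -> no change; set of 2 is {2}
Step 2: find(1) -> no change; set of 1 is {1}
Step 3: find(6) -> no change; set of 6 is {6}
Step 4: find(12) -> no change; set of 12 is {12}
Step 5: find(3) -> no change; set of 3 is {3}
Step 6: union(3, 1) -> merged; set of 3 now {1, 3}
Step 7: union(8, 7) -> merged; set of 8 now {7, 8}
Step 8: union(2, 9) -> merged; set of 2 now {2, 9}
Step 9: union(6, 1) -> merged; set of 6 now {1, 3, 6}
Step 10: union(12, 7) -> merged; set of 12 now {7, 8, 12}
Step 11: union(6, 4) -> merged; set of 6 now {1, 3, 4, 6}
Step 12: union(9, 7) -> merged; set of 9 now {2, 7, 8, 9, 12}
Step 13: union(0, 9) -> merged; set of 0 now {0, 2, 7, 8, 9, 12}
Step 14: union(4, 11) -> merged; set of 4 now {1, 3, 4, 6, 11}
Step 15: union(0, 9) -> already same set; set of 0 now {0, 2, 7, 8, 9, 12}
Step 16: find(7) -> no change; set of 7 is {0, 2, 7, 8, 9, 12}
Step 17: union(12, 1) -> merged; set of 12 now {0, 1, 2, 3, 4, 6, 7, 8, 9, 11, 12}
Step 18: union(3, 5) -> merged; set of 3 now {0, 1, 2, 3, 4, 5, 6, 7, 8, 9, 11, 12}
Step 19: union(0, 8) -> already same set; set of 0 now {0, 1, 2, 3, 4, 5, 6, 7, 8, 9, 11, 12}
Step 20: union(4, 7) -> already same set; set of 4 now {0, 1, 2, 3, 4, 5, 6, 7, 8, 9, 11, 12}
Step 21: union(2, 6) -> already same set; set of 2 now {0, 1, 2, 3, 4, 5, 6, 7, 8, 9, 11, 12}
Step 22: find(2) -> no change; set of 2 is {0, 1, 2, 3, 4, 5, 6, 7, 8, 9, 11, 12}
Set of 2: {0, 1, 2, 3, 4, 5, 6, 7, 8, 9, 11, 12}; 12 is a member.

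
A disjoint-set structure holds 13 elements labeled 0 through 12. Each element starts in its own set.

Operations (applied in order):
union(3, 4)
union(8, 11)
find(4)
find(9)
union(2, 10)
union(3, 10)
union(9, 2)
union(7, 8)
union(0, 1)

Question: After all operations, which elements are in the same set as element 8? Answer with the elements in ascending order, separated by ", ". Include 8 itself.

Step 1: union(3, 4) -> merged; set of 3 now {3, 4}
Step 2: union(8, 11) -> merged; set of 8 now {8, 11}
Step 3: find(4) -> no change; set of 4 is {3, 4}
Step 4: find(9) -> no change; set of 9 is {9}
Step 5: union(2, 10) -> merged; set of 2 now {2, 10}
Step 6: union(3, 10) -> merged; set of 3 now {2, 3, 4, 10}
Step 7: union(9, 2) -> merged; set of 9 now {2, 3, 4, 9, 10}
Step 8: union(7, 8) -> merged; set of 7 now {7, 8, 11}
Step 9: union(0, 1) -> merged; set of 0 now {0, 1}
Component of 8: {7, 8, 11}

Answer: 7, 8, 11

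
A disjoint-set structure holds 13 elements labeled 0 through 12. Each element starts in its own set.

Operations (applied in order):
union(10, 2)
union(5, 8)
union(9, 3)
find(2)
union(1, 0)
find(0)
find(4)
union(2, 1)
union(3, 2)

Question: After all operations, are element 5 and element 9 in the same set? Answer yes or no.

Answer: no

Derivation:
Step 1: union(10, 2) -> merged; set of 10 now {2, 10}
Step 2: union(5, 8) -> merged; set of 5 now {5, 8}
Step 3: union(9, 3) -> merged; set of 9 now {3, 9}
Step 4: find(2) -> no change; set of 2 is {2, 10}
Step 5: union(1, 0) -> merged; set of 1 now {0, 1}
Step 6: find(0) -> no change; set of 0 is {0, 1}
Step 7: find(4) -> no change; set of 4 is {4}
Step 8: union(2, 1) -> merged; set of 2 now {0, 1, 2, 10}
Step 9: union(3, 2) -> merged; set of 3 now {0, 1, 2, 3, 9, 10}
Set of 5: {5, 8}; 9 is not a member.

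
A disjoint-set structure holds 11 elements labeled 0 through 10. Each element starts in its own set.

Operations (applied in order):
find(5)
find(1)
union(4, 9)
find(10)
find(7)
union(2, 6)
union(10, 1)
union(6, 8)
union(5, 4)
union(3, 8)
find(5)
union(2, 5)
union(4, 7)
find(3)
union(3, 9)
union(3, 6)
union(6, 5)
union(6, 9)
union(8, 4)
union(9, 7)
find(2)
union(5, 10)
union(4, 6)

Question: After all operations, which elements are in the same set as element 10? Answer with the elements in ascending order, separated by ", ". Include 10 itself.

Step 1: find(5) -> no change; set of 5 is {5}
Step 2: find(1) -> no change; set of 1 is {1}
Step 3: union(4, 9) -> merged; set of 4 now {4, 9}
Step 4: find(10) -> no change; set of 10 is {10}
Step 5: find(7) -> no change; set of 7 is {7}
Step 6: union(2, 6) -> merged; set of 2 now {2, 6}
Step 7: union(10, 1) -> merged; set of 10 now {1, 10}
Step 8: union(6, 8) -> merged; set of 6 now {2, 6, 8}
Step 9: union(5, 4) -> merged; set of 5 now {4, 5, 9}
Step 10: union(3, 8) -> merged; set of 3 now {2, 3, 6, 8}
Step 11: find(5) -> no change; set of 5 is {4, 5, 9}
Step 12: union(2, 5) -> merged; set of 2 now {2, 3, 4, 5, 6, 8, 9}
Step 13: union(4, 7) -> merged; set of 4 now {2, 3, 4, 5, 6, 7, 8, 9}
Step 14: find(3) -> no change; set of 3 is {2, 3, 4, 5, 6, 7, 8, 9}
Step 15: union(3, 9) -> already same set; set of 3 now {2, 3, 4, 5, 6, 7, 8, 9}
Step 16: union(3, 6) -> already same set; set of 3 now {2, 3, 4, 5, 6, 7, 8, 9}
Step 17: union(6, 5) -> already same set; set of 6 now {2, 3, 4, 5, 6, 7, 8, 9}
Step 18: union(6, 9) -> already same set; set of 6 now {2, 3, 4, 5, 6, 7, 8, 9}
Step 19: union(8, 4) -> already same set; set of 8 now {2, 3, 4, 5, 6, 7, 8, 9}
Step 20: union(9, 7) -> already same set; set of 9 now {2, 3, 4, 5, 6, 7, 8, 9}
Step 21: find(2) -> no change; set of 2 is {2, 3, 4, 5, 6, 7, 8, 9}
Step 22: union(5, 10) -> merged; set of 5 now {1, 2, 3, 4, 5, 6, 7, 8, 9, 10}
Step 23: union(4, 6) -> already same set; set of 4 now {1, 2, 3, 4, 5, 6, 7, 8, 9, 10}
Component of 10: {1, 2, 3, 4, 5, 6, 7, 8, 9, 10}

Answer: 1, 2, 3, 4, 5, 6, 7, 8, 9, 10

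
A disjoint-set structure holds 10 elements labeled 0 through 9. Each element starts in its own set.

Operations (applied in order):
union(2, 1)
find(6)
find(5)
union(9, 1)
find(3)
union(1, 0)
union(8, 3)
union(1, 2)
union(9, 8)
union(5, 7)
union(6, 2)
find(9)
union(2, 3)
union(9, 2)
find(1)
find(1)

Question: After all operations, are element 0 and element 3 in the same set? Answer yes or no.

Step 1: union(2, 1) -> merged; set of 2 now {1, 2}
Step 2: find(6) -> no change; set of 6 is {6}
Step 3: find(5) -> no change; set of 5 is {5}
Step 4: union(9, 1) -> merged; set of 9 now {1, 2, 9}
Step 5: find(3) -> no change; set of 3 is {3}
Step 6: union(1, 0) -> merged; set of 1 now {0, 1, 2, 9}
Step 7: union(8, 3) -> merged; set of 8 now {3, 8}
Step 8: union(1, 2) -> already same set; set of 1 now {0, 1, 2, 9}
Step 9: union(9, 8) -> merged; set of 9 now {0, 1, 2, 3, 8, 9}
Step 10: union(5, 7) -> merged; set of 5 now {5, 7}
Step 11: union(6, 2) -> merged; set of 6 now {0, 1, 2, 3, 6, 8, 9}
Step 12: find(9) -> no change; set of 9 is {0, 1, 2, 3, 6, 8, 9}
Step 13: union(2, 3) -> already same set; set of 2 now {0, 1, 2, 3, 6, 8, 9}
Step 14: union(9, 2) -> already same set; set of 9 now {0, 1, 2, 3, 6, 8, 9}
Step 15: find(1) -> no change; set of 1 is {0, 1, 2, 3, 6, 8, 9}
Step 16: find(1) -> no change; set of 1 is {0, 1, 2, 3, 6, 8, 9}
Set of 0: {0, 1, 2, 3, 6, 8, 9}; 3 is a member.

Answer: yes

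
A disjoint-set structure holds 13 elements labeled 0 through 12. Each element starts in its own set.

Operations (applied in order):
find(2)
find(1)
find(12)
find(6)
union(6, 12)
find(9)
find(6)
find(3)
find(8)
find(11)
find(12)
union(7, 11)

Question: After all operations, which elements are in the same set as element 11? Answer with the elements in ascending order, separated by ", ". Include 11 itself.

Step 1: find(2) -> no change; set of 2 is {2}
Step 2: find(1) -> no change; set of 1 is {1}
Step 3: find(12) -> no change; set of 12 is {12}
Step 4: find(6) -> no change; set of 6 is {6}
Step 5: union(6, 12) -> merged; set of 6 now {6, 12}
Step 6: find(9) -> no change; set of 9 is {9}
Step 7: find(6) -> no change; set of 6 is {6, 12}
Step 8: find(3) -> no change; set of 3 is {3}
Step 9: find(8) -> no change; set of 8 is {8}
Step 10: find(11) -> no change; set of 11 is {11}
Step 11: find(12) -> no change; set of 12 is {6, 12}
Step 12: union(7, 11) -> merged; set of 7 now {7, 11}
Component of 11: {7, 11}

Answer: 7, 11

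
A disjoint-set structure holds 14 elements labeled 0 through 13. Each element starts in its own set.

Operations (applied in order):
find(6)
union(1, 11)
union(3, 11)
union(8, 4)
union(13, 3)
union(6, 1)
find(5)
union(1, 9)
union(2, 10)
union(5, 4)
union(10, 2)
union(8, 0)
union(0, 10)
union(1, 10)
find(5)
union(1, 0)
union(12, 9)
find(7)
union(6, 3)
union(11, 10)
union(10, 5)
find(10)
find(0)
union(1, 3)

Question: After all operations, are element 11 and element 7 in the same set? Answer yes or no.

Answer: no

Derivation:
Step 1: find(6) -> no change; set of 6 is {6}
Step 2: union(1, 11) -> merged; set of 1 now {1, 11}
Step 3: union(3, 11) -> merged; set of 3 now {1, 3, 11}
Step 4: union(8, 4) -> merged; set of 8 now {4, 8}
Step 5: union(13, 3) -> merged; set of 13 now {1, 3, 11, 13}
Step 6: union(6, 1) -> merged; set of 6 now {1, 3, 6, 11, 13}
Step 7: find(5) -> no change; set of 5 is {5}
Step 8: union(1, 9) -> merged; set of 1 now {1, 3, 6, 9, 11, 13}
Step 9: union(2, 10) -> merged; set of 2 now {2, 10}
Step 10: union(5, 4) -> merged; set of 5 now {4, 5, 8}
Step 11: union(10, 2) -> already same set; set of 10 now {2, 10}
Step 12: union(8, 0) -> merged; set of 8 now {0, 4, 5, 8}
Step 13: union(0, 10) -> merged; set of 0 now {0, 2, 4, 5, 8, 10}
Step 14: union(1, 10) -> merged; set of 1 now {0, 1, 2, 3, 4, 5, 6, 8, 9, 10, 11, 13}
Step 15: find(5) -> no change; set of 5 is {0, 1, 2, 3, 4, 5, 6, 8, 9, 10, 11, 13}
Step 16: union(1, 0) -> already same set; set of 1 now {0, 1, 2, 3, 4, 5, 6, 8, 9, 10, 11, 13}
Step 17: union(12, 9) -> merged; set of 12 now {0, 1, 2, 3, 4, 5, 6, 8, 9, 10, 11, 12, 13}
Step 18: find(7) -> no change; set of 7 is {7}
Step 19: union(6, 3) -> already same set; set of 6 now {0, 1, 2, 3, 4, 5, 6, 8, 9, 10, 11, 12, 13}
Step 20: union(11, 10) -> already same set; set of 11 now {0, 1, 2, 3, 4, 5, 6, 8, 9, 10, 11, 12, 13}
Step 21: union(10, 5) -> already same set; set of 10 now {0, 1, 2, 3, 4, 5, 6, 8, 9, 10, 11, 12, 13}
Step 22: find(10) -> no change; set of 10 is {0, 1, 2, 3, 4, 5, 6, 8, 9, 10, 11, 12, 13}
Step 23: find(0) -> no change; set of 0 is {0, 1, 2, 3, 4, 5, 6, 8, 9, 10, 11, 12, 13}
Step 24: union(1, 3) -> already same set; set of 1 now {0, 1, 2, 3, 4, 5, 6, 8, 9, 10, 11, 12, 13}
Set of 11: {0, 1, 2, 3, 4, 5, 6, 8, 9, 10, 11, 12, 13}; 7 is not a member.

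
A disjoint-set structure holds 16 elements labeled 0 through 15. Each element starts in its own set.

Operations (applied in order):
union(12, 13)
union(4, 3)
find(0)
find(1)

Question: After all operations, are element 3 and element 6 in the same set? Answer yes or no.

Step 1: union(12, 13) -> merged; set of 12 now {12, 13}
Step 2: union(4, 3) -> merged; set of 4 now {3, 4}
Step 3: find(0) -> no change; set of 0 is {0}
Step 4: find(1) -> no change; set of 1 is {1}
Set of 3: {3, 4}; 6 is not a member.

Answer: no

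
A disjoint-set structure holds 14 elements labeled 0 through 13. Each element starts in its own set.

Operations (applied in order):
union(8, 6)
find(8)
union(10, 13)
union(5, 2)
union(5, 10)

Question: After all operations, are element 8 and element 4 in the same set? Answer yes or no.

Answer: no

Derivation:
Step 1: union(8, 6) -> merged; set of 8 now {6, 8}
Step 2: find(8) -> no change; set of 8 is {6, 8}
Step 3: union(10, 13) -> merged; set of 10 now {10, 13}
Step 4: union(5, 2) -> merged; set of 5 now {2, 5}
Step 5: union(5, 10) -> merged; set of 5 now {2, 5, 10, 13}
Set of 8: {6, 8}; 4 is not a member.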